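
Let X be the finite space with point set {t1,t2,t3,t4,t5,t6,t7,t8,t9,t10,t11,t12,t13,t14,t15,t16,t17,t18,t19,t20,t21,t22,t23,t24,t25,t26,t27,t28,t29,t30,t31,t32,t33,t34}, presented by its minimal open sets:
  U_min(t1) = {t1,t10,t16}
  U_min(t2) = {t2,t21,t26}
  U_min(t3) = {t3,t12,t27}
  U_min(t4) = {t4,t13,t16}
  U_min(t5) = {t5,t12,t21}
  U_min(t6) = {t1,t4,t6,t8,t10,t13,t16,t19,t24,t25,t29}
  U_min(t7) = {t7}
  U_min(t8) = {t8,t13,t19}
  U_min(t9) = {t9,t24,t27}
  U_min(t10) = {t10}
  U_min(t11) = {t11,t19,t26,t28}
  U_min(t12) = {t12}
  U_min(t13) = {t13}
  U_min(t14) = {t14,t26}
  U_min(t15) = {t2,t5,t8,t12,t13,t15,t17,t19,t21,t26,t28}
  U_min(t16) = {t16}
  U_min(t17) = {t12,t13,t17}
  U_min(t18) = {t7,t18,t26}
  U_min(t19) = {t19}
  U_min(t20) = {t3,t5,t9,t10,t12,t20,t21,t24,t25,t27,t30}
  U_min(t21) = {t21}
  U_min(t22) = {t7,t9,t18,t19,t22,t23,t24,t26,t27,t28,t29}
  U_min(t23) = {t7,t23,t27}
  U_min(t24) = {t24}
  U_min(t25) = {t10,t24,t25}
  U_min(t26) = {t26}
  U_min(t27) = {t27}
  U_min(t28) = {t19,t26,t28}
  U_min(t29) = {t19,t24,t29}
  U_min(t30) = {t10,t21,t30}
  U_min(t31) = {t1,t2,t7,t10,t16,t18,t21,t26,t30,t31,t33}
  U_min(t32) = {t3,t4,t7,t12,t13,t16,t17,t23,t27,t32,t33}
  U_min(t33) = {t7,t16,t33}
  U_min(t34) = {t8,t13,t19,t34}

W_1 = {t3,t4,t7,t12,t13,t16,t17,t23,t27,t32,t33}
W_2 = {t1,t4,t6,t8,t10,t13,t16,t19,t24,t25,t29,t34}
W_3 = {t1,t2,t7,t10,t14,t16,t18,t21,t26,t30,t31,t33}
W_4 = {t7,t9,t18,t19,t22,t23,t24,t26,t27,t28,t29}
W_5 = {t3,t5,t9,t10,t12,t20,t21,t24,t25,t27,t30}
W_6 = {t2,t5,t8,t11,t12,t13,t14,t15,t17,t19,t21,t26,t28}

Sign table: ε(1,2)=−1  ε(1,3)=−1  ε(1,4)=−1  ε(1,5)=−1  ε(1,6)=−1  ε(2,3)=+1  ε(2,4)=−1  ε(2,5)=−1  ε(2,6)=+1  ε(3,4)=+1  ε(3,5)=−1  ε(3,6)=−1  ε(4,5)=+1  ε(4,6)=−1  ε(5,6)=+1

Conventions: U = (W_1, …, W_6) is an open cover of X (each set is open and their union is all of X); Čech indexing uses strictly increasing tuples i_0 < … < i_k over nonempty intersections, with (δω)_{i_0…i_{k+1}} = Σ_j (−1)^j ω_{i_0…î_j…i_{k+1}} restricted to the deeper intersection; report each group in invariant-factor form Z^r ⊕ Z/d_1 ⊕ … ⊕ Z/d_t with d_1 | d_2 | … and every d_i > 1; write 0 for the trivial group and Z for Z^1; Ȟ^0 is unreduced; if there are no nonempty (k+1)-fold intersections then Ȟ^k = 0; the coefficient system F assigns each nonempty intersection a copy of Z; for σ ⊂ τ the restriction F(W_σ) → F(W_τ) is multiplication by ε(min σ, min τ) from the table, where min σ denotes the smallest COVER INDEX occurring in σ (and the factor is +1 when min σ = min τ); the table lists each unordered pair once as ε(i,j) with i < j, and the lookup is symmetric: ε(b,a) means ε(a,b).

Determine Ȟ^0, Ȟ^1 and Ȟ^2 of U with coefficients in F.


nonempty intersections:
  W12={t4,t13,t16} W13={t7,t16,t33} W14={t7,t23,t27} W15={t3,t12,t27} W16={t12,t13,t17} W23={t1,t10,t16} W24={t19,t24,t29} W25={t10,t24,t25} W26={t8,t13,t19} W34={t7,t18,t26} W35={t10,t21,t30} W36={t2,t14,t21,t26} W45={t9,t24,t27} W46={t19,t26,t28} W56={t5,t12,t21}
  W123={t16} W126={t13} W134={t7} W145={t27} W156={t12} W235={t10} W245={t24} W246={t19} W346={t26} W356={t21}
C dims 6,15,10; δ0: rk 6, SNF 1^5·2; δ1: rk 9, SNF 1^9
Ȟ^0: (6−6)−0=0 ⇒ 0
Ȟ^1: (15−9)−6=0 plus torsion [2] ⇒ Z/2
Ȟ^2: (10−0)−9=1 ⇒ Z

Ȟ^0(U;F) ≅ 0, Ȟ^1(U;F) ≅ Z/2, Ȟ^2(U;F) ≅ Z


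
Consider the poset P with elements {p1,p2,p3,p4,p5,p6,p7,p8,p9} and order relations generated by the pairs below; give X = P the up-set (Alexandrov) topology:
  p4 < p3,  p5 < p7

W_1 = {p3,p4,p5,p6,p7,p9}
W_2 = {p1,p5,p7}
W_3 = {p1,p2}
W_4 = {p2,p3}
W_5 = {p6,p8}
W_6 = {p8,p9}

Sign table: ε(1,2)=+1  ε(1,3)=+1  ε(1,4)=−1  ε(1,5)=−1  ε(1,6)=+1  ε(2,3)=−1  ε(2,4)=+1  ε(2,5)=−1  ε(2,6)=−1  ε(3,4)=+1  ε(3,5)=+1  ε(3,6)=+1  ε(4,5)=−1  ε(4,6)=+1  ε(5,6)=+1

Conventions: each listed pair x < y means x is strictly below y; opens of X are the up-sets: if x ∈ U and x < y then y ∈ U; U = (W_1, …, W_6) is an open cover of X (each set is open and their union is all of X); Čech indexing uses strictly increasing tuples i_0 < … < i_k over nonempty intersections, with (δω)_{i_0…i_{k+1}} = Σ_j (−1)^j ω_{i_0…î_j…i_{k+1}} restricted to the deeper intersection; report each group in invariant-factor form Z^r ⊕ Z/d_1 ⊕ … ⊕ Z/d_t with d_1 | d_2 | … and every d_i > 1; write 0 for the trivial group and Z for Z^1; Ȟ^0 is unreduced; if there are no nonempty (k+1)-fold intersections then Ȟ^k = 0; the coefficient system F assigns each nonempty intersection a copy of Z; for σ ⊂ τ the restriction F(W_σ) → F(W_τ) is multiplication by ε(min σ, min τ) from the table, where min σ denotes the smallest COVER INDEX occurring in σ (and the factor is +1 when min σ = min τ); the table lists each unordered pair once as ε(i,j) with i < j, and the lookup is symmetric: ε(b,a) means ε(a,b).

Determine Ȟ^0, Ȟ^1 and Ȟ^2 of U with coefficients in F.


Ȟ^0 ≅ 0, Ȟ^1 ≅ Z ⊕ Z/2, Ȟ^2 ≅ 0

nerve of the cover:
  W12={p5,p7} W14={p3} W15={p6} W16={p9} W23={p1} W34={p2} W56={p8}
C dims 6,7; δ0: rk 6, SNF 1^5·2
Ȟ^0 = (6 − 6) − 0 = 0, so Ȟ^0 ≅ 0
Ȟ^1 = (7 − 0) − 6 = 1 plus torsion [2], so Ȟ^1 ≅ Z ⊕ Z/2
Ȟ^2 = (0 − 0) − 0 = 0, so Ȟ^2 ≅ 0


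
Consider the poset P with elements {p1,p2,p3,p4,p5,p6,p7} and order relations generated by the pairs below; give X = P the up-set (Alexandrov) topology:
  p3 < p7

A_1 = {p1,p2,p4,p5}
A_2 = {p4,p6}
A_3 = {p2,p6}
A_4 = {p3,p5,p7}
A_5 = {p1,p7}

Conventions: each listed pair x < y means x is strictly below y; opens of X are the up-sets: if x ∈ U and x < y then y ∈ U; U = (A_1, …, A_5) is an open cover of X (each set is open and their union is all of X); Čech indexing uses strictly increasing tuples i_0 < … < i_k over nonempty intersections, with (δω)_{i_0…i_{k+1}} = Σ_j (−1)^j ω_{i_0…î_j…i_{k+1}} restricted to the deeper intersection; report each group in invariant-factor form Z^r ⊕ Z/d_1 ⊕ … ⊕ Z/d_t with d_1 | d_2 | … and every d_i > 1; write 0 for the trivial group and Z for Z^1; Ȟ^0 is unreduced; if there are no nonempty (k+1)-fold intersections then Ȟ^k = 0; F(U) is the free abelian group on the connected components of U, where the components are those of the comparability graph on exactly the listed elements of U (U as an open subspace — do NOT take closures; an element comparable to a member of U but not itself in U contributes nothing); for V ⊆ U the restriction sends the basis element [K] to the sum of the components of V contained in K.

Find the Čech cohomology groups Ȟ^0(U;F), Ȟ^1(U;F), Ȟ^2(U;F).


nonempty intersections:
  A12={p4} A13={p2} A14={p5} A15={p1} A23={p6} A45={p7}
components per intersection:
  A1: {p1} {p2} {p4} {p5}
  A2: {p4} {p6}
  A3: {p2} {p6}
  A4: {p3,p7} {p5}
  A5: {p1} {p7}
  A12: {p4}
  A13: {p2}
  A14: {p5}
  A15: {p1}
  A23: {p6}
  A45: {p7}
C dims 12,6; δ0: rk 6, SNF 1^6
Ȟ^0: (12−6)−0=6 ⇒ Z^6
Ȟ^1: (6−0)−6=0 ⇒ 0
Ȟ^2: (0−0)−0=0 ⇒ 0

Ȟ^0 = Z^6, Ȟ^1 = 0, Ȟ^2 = 0


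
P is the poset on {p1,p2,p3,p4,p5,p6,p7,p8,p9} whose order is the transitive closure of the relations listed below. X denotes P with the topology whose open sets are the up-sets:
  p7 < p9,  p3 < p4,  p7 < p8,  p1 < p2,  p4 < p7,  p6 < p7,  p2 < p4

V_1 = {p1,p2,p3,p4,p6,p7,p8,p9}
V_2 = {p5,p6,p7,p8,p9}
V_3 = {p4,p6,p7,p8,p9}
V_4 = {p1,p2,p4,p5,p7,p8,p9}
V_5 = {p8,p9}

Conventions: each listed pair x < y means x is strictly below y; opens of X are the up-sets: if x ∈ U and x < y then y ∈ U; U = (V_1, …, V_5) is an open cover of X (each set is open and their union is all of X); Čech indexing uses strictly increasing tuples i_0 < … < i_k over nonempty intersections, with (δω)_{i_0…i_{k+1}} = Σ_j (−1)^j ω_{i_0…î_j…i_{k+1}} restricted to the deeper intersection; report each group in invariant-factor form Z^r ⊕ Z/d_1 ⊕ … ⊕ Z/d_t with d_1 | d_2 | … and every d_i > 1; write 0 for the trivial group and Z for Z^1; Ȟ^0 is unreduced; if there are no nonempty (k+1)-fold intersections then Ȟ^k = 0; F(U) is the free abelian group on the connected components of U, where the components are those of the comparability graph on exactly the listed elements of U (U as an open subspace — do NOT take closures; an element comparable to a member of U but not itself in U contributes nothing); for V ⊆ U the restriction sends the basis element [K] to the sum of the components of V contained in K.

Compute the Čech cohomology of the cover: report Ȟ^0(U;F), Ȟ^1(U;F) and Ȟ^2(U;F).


nerve of the cover:
  V12={p6,p7,p8,p9} V13={p4,p6,p7,p8,p9} V14={p1,p2,p4,p7,p8,p9} V15={p8,p9} V23={p6,p7,p8,p9} V24={p5,p7,p8,p9} V25={p8,p9} V34={p4,p7,p8,p9} V35={p8,p9} V45={p8,p9}
  V123={p6,p7,p8,p9} V124={p7,p8,p9} V125={p8,p9} V134={p4,p7,p8,p9} V135={p8,p9} V145={p8,p9} V234={p7,p8,p9} V235={p8,p9} V245={p8,p9} V345={p8,p9}
  V1234={p7,p8,p9} V1235={p8,p9} V1245={p8,p9} V1345={p8,p9} V2345={p8,p9}
  V12345={p8,p9}
components per intersection:
  V1: {p1,p2,p3,p4,p6,p7,p8,p9}
  V2: {p5} {p6,p7,p8,p9}
  V3: {p4,p6,p7,p8,p9}
  V4: {p1,p2,p4,p7,p8,p9} {p5}
  V5: {p8} {p9}
  V12: {p6,p7,p8,p9}
  V13: {p4,p6,p7,p8,p9}
  V14: {p1,p2,p4,p7,p8,p9}
  V15: {p8} {p9}
  V23: {p6,p7,p8,p9}
  V24: {p5} {p7,p8,p9}
  V25: {p8} {p9}
  V34: {p4,p7,p8,p9}
  V35: {p8} {p9}
  V45: {p8} {p9}
  V123: {p6,p7,p8,p9}
  V124: {p7,p8,p9}
  V125: {p8} {p9}
  V134: {p4,p7,p8,p9}
  V135: {p8} {p9}
  V145: {p8} {p9}
  V234: {p7,p8,p9}
  V235: {p8} {p9}
  V245: {p8} {p9}
  V345: {p8} {p9}
  V1234: {p7,p8,p9}
  V1235: {p8} {p9}
  V1245: {p8} {p9}
  V1345: {p8} {p9}
  V2345: {p8} {p9}
  V12345: {p8} {p9}
C dims 8,15,16,9; δ0: rk 6, SNF 1^6; δ1: rk 9, SNF 1^9; δ2: rk 7, SNF 1^7
Ȟ^0 = (8 − 6) − 0 = 2, so Ȟ^0 ≅ Z^2
Ȟ^1 = (15 − 9) − 6 = 0, so Ȟ^1 ≅ 0
Ȟ^2 = (16 − 7) − 9 = 0, so Ȟ^2 ≅ 0

Ȟ^0 = Z^2, Ȟ^1 = 0, Ȟ^2 = 0


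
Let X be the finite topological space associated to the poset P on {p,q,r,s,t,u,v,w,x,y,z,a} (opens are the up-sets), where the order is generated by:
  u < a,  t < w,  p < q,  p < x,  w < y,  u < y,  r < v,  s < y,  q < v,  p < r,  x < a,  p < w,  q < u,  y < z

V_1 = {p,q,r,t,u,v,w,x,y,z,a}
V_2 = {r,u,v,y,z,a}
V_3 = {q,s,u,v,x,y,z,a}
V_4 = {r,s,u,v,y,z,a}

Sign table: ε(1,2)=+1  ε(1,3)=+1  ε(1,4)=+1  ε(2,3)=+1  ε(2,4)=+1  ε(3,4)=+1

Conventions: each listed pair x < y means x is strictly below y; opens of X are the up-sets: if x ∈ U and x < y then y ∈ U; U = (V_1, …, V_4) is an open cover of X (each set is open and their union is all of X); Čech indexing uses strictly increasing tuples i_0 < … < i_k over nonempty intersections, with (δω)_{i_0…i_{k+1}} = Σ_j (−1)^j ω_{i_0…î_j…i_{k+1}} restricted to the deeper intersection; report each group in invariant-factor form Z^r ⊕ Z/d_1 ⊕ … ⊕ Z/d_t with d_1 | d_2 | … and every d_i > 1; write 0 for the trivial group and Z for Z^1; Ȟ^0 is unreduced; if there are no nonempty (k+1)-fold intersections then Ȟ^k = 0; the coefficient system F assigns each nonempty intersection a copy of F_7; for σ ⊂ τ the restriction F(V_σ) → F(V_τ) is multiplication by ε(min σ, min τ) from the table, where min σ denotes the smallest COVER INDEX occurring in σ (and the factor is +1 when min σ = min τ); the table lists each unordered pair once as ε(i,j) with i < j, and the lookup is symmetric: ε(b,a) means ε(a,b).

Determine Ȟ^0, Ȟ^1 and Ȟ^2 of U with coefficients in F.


Ȟ^0 ≅ Z/7, Ȟ^1 ≅ 0 and Ȟ^2 ≅ 0

nerve simplices:
  V12={r,u,v,y,z,a} V13={q,u,v,x,y,z,a} V14={r,u,v,y,z,a} V23={u,v,y,z,a} V24={r,u,v,y,z,a} V34={s,u,v,y,z,a}
  V123={u,v,y,z,a} V124={r,u,v,y,z,a} V134={u,v,y,z,a} V234={u,v,y,z,a}
  V1234={u,v,y,z,a}
C dims 4,6,4,1; δ0: rk_F7 3; δ1: rk_F7 3; δ2: rk_F7 1
degree 0: 4−3−0 = 1 → Ȟ^0 ≅ Z/7
degree 1: 6−3−3 = 0 → Ȟ^1 ≅ 0
degree 2: 4−1−3 = 0 → Ȟ^2 ≅ 0


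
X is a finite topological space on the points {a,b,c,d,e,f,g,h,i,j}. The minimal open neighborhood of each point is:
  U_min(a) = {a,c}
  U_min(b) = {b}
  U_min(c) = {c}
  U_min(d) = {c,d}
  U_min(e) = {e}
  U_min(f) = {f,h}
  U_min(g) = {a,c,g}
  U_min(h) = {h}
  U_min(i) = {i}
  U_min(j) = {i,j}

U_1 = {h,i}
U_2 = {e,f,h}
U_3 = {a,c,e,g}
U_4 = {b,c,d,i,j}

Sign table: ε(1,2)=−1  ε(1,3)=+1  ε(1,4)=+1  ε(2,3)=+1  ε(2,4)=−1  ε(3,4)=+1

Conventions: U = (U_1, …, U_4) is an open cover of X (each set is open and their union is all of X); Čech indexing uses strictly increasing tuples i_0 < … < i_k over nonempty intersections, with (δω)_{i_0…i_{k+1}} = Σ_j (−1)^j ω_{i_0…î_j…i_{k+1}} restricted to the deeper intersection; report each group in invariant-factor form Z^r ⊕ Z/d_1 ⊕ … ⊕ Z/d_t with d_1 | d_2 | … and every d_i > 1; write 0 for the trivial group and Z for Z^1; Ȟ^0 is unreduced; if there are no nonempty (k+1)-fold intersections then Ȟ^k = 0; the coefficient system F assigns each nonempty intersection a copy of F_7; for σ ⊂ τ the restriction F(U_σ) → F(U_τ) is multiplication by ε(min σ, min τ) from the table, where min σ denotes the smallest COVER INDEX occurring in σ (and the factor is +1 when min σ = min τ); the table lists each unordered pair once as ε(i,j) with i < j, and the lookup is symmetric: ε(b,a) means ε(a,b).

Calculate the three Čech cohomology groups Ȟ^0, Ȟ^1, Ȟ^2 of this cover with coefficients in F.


Ȟ^0 = 0,  Ȟ^1 = 0,  Ȟ^2 = 0

intersection data:
  U12={h} U14={i} U23={e} U34={c}
C dims 4,4; δ0: rk_F7 4
Ȟ^0 = (4 − 4) − 0 = 0, so Ȟ^0 ≅ 0
Ȟ^1 = (4 − 0) − 4 = 0, so Ȟ^1 ≅ 0
Ȟ^2 = (0 − 0) − 0 = 0, so Ȟ^2 ≅ 0


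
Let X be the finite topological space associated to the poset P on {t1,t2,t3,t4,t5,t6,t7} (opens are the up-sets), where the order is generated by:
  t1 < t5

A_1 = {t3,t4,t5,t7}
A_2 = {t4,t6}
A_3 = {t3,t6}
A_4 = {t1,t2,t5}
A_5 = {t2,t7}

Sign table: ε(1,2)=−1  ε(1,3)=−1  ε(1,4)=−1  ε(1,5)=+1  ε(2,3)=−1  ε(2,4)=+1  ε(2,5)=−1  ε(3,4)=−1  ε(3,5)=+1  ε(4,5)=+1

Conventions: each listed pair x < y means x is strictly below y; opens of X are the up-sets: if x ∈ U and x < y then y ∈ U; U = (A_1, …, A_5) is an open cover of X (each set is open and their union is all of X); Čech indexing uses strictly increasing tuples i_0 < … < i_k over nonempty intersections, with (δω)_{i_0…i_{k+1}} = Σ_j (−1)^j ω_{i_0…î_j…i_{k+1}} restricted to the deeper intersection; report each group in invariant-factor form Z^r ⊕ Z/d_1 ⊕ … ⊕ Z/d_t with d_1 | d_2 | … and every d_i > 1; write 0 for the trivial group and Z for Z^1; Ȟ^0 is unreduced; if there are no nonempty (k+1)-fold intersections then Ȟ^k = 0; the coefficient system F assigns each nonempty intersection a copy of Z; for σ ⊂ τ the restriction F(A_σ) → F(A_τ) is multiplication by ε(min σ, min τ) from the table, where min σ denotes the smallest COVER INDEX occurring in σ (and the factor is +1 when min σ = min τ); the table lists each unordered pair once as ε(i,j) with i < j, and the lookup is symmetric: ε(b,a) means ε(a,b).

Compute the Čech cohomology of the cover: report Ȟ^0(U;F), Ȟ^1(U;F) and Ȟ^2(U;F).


cover nerve:
  A12={t4} A13={t3} A14={t5} A15={t7} A23={t6} A45={t2}
C dims 5,6; δ0: rk 5, SNF 1^4·2
Ȟ^0: (5−5)−0=0 ⇒ 0
Ȟ^1: (6−0)−5=1 plus torsion [2] ⇒ Z ⊕ Z/2
Ȟ^2: (0−0)−0=0 ⇒ 0

Ȟ^0 ≅ 0, Ȟ^1 ≅ Z ⊕ Z/2 and Ȟ^2 ≅ 0


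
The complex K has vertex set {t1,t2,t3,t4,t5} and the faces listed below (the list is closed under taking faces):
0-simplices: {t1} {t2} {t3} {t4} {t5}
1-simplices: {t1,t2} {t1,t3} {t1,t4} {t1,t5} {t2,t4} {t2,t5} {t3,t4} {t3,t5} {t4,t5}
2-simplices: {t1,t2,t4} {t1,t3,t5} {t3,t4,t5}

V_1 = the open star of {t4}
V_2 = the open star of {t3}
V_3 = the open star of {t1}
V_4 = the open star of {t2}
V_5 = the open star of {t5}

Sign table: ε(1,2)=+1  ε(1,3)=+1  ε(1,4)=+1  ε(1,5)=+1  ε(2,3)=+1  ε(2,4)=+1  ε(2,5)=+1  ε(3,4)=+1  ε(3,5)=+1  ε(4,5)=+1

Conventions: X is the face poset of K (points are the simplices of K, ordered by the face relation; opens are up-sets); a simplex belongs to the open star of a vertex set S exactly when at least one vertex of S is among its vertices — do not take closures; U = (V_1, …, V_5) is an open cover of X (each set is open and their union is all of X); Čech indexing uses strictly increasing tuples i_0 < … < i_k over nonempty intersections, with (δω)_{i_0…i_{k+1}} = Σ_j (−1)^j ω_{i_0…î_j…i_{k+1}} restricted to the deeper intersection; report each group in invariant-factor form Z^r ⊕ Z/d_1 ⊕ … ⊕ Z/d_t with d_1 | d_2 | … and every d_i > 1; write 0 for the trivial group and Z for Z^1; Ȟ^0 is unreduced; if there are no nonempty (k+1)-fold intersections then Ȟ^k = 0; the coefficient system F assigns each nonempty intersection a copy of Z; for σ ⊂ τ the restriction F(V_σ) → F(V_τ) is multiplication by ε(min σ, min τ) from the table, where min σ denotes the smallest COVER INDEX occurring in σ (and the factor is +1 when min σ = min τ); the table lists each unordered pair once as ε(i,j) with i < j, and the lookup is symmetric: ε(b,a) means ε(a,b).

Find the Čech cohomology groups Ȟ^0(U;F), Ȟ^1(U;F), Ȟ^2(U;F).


nonempty overlaps:
  V1={{t4},{t1,t4},{t2,t4},{t3,t4},{t4,t5},{t1,t2,t4},{t3,t4,t5}} V2={{t3},{t1,t3},{t3,t4},{t3,t5},{t1,t3,t5},{t3,t4,t5}} V3={{t1},{t1,t2},{t1,t3},{t1,t4},{t1,t5},{t1,t2,t4},{t1,t3,t5}} V4={{t2},{t1,t2},{t2,t4},{t2,t5},{t1,t2,t4}} V5={{t5},{t1,t5},{t2,t5},{t3,t5},{t4,t5},{t1,t3,t5},{t3,t4,t5}}
  V12={{t3,t4},{t3,t4,t5}} V13={{t1,t4},{t1,t2,t4}} V14={{t2,t4},{t1,t2,t4}} V15={{t4,t5},{t3,t4,t5}} V23={{t1,t3},{t1,t3,t5}} V25={{t3,t5},{t1,t3,t5},{t3,t4,t5}} V34={{t1,t2},{t1,t2,t4}} V35={{t1,t5},{t1,t3,t5}} V45={{t2,t5}}
  V125={{t3,t4,t5}} V134={{t1,t2,t4}} V235={{t1,t3,t5}}
C dims 5,9,3; δ0: rk 4, SNF 1^4; δ1: rk 3, SNF 1^3
degree 0: 5−4−0 = 1 → Ȟ^0 ≅ Z
degree 1: 9−3−4 = 2 → Ȟ^1 ≅ Z^2
degree 2: 3−0−3 = 0 → Ȟ^2 ≅ 0

Ȟ^0(U;F) ≅ Z,  Ȟ^1(U;F) ≅ Z^2,  Ȟ^2(U;F) ≅ 0


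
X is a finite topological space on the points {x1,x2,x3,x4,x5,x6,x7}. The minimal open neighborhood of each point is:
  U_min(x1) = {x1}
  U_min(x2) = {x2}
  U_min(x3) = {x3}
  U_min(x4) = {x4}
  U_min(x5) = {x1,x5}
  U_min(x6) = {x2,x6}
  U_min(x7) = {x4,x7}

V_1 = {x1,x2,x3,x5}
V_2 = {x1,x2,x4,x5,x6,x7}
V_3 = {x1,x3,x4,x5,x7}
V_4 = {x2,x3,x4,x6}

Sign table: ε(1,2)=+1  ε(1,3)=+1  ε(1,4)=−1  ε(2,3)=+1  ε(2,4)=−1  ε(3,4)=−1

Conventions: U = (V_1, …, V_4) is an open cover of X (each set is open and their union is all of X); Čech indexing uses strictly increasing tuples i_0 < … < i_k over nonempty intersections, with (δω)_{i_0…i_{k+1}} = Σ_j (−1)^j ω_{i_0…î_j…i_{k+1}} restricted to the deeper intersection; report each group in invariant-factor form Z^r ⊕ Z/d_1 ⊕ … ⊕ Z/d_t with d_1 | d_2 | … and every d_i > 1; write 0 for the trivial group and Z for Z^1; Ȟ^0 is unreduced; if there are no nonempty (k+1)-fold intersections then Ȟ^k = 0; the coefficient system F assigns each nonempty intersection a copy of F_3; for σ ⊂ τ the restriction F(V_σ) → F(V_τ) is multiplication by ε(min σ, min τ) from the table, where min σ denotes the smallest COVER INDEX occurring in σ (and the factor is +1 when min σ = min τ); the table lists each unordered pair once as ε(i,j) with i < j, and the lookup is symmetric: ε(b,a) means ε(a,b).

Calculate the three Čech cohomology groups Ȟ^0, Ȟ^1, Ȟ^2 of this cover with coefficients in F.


cover nerve:
  V12={x1,x2,x5} V13={x1,x3,x5} V14={x2,x3} V23={x1,x4,x5,x7} V24={x2,x4,x6} V34={x3,x4}
  V123={x1,x5} V124={x2} V134={x3} V234={x4}
C dims 4,6,4; δ0: rk_F3 3; δ1: rk_F3 3
Ȟ^0: (4−3)−0=1 ⇒ Z/3
Ȟ^1: (6−3)−3=0 ⇒ 0
Ȟ^2: (4−0)−3=1 ⇒ Z/3

Ȟ^0(U;F) ≅ Z/3, Ȟ^1(U;F) ≅ 0, Ȟ^2(U;F) ≅ Z/3


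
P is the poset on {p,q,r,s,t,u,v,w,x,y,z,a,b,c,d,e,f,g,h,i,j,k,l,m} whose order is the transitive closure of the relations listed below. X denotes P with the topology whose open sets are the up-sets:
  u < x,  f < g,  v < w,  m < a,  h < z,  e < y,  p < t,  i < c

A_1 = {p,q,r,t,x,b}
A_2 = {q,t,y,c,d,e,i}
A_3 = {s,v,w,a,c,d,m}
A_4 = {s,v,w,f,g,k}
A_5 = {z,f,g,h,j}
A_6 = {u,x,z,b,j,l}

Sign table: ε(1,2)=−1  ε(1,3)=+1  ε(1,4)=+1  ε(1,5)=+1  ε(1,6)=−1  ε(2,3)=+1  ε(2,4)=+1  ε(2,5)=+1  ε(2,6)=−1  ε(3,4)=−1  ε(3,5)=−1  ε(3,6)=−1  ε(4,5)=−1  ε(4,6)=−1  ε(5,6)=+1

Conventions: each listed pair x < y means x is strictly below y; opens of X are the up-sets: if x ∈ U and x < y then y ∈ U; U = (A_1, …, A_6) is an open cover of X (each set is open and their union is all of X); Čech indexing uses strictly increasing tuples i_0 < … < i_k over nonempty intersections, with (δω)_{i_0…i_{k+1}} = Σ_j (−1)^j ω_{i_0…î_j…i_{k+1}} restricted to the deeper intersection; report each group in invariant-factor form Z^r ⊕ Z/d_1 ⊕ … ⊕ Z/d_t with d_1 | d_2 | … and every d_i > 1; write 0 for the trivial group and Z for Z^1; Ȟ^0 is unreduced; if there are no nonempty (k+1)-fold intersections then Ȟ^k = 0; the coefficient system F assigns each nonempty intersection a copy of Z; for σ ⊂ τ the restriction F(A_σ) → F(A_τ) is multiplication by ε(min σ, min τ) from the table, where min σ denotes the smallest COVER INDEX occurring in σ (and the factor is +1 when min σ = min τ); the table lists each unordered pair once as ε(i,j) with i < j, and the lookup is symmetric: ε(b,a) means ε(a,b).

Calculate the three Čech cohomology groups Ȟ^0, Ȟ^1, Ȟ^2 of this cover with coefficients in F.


intersection data:
  A12={q,t} A16={x,b} A23={c,d} A34={s,v,w} A45={f,g} A56={z,j}
C dims 6,6; δ0: rk 5, SNF 1^5
Ȟ^0 = (6 − 5) − 0 = 1, so Ȟ^0 ≅ Z
Ȟ^1 = (6 − 0) − 5 = 1, so Ȟ^1 ≅ Z
Ȟ^2 = (0 − 0) − 0 = 0, so Ȟ^2 ≅ 0

Ȟ^0 = Z, Ȟ^1 = Z and Ȟ^2 = 0


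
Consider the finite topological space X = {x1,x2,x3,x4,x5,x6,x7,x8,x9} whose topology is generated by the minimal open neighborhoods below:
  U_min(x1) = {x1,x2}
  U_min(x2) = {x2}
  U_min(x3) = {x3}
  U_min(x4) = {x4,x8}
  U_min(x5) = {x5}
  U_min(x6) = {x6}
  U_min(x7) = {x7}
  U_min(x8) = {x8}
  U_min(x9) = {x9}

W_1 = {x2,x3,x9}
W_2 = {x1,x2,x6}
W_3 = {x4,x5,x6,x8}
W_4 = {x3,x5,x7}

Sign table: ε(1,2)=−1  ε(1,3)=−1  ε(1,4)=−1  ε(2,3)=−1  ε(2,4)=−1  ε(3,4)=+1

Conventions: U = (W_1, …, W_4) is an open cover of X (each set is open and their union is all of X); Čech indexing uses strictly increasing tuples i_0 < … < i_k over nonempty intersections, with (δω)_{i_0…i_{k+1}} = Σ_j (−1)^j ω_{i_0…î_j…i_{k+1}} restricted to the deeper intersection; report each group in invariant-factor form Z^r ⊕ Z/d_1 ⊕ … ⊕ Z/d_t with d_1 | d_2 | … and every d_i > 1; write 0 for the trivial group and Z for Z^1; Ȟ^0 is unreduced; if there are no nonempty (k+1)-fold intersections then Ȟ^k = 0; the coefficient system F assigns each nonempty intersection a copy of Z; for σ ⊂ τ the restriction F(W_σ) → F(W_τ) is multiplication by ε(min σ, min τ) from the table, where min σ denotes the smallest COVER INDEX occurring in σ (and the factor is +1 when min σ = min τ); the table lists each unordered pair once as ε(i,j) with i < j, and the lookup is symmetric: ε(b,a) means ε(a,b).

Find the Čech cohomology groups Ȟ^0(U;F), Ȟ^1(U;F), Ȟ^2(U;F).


cover nerve:
  W12={x2} W14={x3} W23={x6} W34={x5}
C dims 4,4; δ0: rk 4, SNF 1^3·2
Ȟ^0: (4−4)−0=0 ⇒ 0
Ȟ^1: (4−0)−4=0 plus torsion [2] ⇒ Z/2
Ȟ^2: (0−0)−0=0 ⇒ 0

Ȟ^0(U;F) ≅ 0, Ȟ^1(U;F) ≅ Z/2, Ȟ^2(U;F) ≅ 0


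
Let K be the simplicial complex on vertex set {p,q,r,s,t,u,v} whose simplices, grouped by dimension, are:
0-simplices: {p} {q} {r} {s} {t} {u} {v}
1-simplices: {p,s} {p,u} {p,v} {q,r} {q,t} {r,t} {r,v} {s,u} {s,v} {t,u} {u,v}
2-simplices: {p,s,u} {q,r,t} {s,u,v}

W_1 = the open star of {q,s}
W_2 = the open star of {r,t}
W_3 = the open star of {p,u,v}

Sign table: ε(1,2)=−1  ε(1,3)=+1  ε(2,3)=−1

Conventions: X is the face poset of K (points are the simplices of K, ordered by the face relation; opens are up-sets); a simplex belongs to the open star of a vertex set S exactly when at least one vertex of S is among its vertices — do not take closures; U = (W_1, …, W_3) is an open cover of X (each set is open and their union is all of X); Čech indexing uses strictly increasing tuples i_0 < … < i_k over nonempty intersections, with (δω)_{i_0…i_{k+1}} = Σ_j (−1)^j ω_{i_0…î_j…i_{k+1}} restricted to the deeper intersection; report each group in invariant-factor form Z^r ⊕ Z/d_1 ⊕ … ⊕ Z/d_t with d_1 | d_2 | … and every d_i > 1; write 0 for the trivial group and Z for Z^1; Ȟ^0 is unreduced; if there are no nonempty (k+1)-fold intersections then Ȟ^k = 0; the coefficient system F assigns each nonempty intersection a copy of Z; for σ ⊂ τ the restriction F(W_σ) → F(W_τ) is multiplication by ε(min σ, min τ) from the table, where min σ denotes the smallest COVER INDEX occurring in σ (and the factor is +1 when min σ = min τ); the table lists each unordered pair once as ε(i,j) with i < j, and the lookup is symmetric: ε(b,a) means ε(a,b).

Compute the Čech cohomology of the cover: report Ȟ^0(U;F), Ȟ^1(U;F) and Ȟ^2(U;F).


nerve simplices:
  W1={{q},{s},{p,s},{q,r},{q,t},{s,u},{s,v},{p,s,u},{q,r,t},{s,u,v}} W2={{r},{t},{q,r},{q,t},{r,t},{r,v},{t,u},{q,r,t}} W3={{p},{u},{v},{p,s},{p,u},{p,v},{r,v},{s,u},{s,v},{t,u},{u,v},{p,s,u},{s,u,v}}
  W12={{q,r},{q,t},{q,r,t}} W13={{p,s},{s,u},{s,v},{p,s,u},{s,u,v}} W23={{r,v},{t,u}}
C dims 3,3; δ0: rk 2, SNF 1^2
degree 0: 3−2−0 = 1 → Ȟ^0 ≅ Z
degree 1: 3−0−2 = 1 → Ȟ^1 ≅ Z
degree 2: 0−0−0 = 0 → Ȟ^2 ≅ 0

Ȟ^0(U;F) ≅ Z, Ȟ^1(U;F) ≅ Z, Ȟ^2(U;F) ≅ 0


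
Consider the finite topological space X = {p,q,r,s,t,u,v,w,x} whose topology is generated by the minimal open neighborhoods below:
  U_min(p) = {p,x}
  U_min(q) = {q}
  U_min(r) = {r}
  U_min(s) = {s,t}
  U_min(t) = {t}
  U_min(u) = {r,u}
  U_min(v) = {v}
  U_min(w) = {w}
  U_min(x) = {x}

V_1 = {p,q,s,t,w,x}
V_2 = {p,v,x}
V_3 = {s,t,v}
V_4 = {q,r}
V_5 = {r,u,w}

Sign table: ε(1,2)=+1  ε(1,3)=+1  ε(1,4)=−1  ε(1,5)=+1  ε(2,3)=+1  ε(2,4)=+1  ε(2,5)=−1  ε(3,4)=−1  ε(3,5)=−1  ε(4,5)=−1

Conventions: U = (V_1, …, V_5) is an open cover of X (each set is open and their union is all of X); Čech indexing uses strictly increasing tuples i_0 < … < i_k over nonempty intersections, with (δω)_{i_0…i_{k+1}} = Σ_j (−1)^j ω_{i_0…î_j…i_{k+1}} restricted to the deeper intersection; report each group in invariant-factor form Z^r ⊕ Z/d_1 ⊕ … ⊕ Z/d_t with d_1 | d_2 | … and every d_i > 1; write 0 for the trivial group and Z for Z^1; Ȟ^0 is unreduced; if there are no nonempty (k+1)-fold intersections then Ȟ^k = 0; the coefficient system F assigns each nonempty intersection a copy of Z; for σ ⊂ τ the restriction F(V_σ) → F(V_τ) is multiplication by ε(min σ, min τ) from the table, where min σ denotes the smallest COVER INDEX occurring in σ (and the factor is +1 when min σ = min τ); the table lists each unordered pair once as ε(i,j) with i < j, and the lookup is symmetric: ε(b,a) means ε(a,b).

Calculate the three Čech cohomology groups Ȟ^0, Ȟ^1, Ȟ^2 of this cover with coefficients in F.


Ȟ^0 = Z, Ȟ^1 = Z^2 and Ȟ^2 = 0

nerve of the cover:
  V12={p,x} V13={s,t} V14={q} V15={w} V23={v} V45={r}
C dims 5,6; δ0: rk 4, SNF 1^4
Ȟ^0 = (5 − 4) − 0 = 1, so Ȟ^0 ≅ Z
Ȟ^1 = (6 − 0) − 4 = 2, so Ȟ^1 ≅ Z^2
Ȟ^2 = (0 − 0) − 0 = 0, so Ȟ^2 ≅ 0


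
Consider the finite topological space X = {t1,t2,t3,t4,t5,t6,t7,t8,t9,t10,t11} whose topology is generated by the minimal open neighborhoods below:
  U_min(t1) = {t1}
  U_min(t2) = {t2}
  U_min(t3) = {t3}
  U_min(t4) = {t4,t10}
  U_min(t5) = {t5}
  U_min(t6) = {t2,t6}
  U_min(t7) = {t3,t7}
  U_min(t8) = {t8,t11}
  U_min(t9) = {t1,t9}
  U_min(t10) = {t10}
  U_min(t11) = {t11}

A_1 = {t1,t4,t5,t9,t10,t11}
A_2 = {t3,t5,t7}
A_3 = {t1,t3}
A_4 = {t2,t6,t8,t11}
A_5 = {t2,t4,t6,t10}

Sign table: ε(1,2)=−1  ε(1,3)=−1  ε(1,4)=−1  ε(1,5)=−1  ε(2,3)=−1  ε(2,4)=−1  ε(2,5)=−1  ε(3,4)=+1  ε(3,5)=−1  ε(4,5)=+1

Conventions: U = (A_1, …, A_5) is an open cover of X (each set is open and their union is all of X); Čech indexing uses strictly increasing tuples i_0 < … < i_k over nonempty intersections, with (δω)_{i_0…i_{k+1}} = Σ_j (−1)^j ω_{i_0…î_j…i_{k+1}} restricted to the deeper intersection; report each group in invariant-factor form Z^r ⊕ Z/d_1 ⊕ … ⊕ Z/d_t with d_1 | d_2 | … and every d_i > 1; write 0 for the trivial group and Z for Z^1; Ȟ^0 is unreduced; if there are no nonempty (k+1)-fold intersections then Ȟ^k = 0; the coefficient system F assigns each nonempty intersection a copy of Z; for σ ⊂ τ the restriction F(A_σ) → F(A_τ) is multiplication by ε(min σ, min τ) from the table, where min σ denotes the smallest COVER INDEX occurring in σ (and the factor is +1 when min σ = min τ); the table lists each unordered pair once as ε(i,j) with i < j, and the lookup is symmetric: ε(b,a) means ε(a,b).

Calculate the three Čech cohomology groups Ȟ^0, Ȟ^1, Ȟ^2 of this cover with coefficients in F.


intersection data:
  A12={t5} A13={t1} A14={t11} A15={t4,t10} A23={t3} A45={t2,t6}
C dims 5,6; δ0: rk 5, SNF 1^4·2
Ȟ^0 = (5 − 5) − 0 = 0, so Ȟ^0 ≅ 0
Ȟ^1 = (6 − 0) − 5 = 1 plus torsion [2], so Ȟ^1 ≅ Z ⊕ Z/2
Ȟ^2 = (0 − 0) − 0 = 0, so Ȟ^2 ≅ 0

Ȟ^0 = 0, Ȟ^1 = Z ⊕ Z/2, Ȟ^2 = 0


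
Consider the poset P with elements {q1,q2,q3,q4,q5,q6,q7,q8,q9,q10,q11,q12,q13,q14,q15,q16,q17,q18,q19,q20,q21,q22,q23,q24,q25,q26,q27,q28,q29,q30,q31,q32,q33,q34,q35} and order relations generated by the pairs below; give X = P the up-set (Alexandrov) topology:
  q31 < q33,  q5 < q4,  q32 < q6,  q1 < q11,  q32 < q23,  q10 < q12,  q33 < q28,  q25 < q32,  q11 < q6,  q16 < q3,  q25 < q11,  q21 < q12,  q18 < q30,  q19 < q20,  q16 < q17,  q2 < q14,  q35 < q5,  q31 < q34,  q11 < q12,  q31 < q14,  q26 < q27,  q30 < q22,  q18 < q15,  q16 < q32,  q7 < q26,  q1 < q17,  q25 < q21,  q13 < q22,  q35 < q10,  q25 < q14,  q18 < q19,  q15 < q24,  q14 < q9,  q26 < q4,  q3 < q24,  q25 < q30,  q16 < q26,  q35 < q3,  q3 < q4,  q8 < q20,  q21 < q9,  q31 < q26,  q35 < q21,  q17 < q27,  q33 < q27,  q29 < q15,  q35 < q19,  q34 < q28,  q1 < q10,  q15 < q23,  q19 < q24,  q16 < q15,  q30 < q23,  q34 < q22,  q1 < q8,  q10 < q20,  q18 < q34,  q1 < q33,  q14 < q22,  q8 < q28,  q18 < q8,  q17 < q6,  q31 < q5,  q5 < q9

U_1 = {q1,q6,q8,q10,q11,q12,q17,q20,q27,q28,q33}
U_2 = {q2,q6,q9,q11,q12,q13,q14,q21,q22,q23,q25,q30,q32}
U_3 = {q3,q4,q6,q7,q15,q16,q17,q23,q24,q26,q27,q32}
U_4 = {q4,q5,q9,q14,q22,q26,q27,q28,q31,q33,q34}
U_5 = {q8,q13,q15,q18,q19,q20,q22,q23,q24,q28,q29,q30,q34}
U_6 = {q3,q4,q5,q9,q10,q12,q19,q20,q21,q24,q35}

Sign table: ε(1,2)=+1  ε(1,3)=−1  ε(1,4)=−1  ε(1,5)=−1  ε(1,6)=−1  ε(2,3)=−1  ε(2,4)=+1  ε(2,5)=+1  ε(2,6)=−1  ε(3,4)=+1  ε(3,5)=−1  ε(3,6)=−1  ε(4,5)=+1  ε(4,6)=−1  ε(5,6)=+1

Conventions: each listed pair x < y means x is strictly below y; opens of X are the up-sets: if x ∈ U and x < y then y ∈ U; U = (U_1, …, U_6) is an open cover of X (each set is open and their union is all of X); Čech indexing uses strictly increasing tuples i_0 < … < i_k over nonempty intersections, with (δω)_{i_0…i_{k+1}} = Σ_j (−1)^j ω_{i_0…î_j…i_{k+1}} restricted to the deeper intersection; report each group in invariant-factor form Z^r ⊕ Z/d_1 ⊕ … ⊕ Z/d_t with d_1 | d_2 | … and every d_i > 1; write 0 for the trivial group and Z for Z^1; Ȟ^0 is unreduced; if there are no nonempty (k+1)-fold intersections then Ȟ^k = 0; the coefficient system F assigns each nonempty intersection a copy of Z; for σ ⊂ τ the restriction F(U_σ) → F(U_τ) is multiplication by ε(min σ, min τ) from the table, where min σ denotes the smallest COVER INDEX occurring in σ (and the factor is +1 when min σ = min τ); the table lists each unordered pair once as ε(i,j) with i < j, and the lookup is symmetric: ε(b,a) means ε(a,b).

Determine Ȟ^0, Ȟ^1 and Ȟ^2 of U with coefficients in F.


Ȟ^0(U;F) ≅ 0,  Ȟ^1(U;F) ≅ Z/2,  Ȟ^2(U;F) ≅ Z

nerve of the cover:
  U12={q6,q11,q12} U13={q6,q17,q27} U14={q27,q28,q33} U15={q8,q20,q28} U16={q10,q12,q20} U23={q6,q23,q32} U24={q9,q14,q22} U25={q13,q22,q23,q30} U26={q9,q12,q21} U34={q4,q26,q27} U35={q15,q23,q24} U36={q3,q4,q24} U45={q22,q28,q34} U46={q4,q5,q9} U56={q19,q20,q24}
  U123={q6} U126={q12} U134={q27} U145={q28} U156={q20} U235={q23} U245={q22} U246={q9} U346={q4} U356={q24}
C dims 6,15,10; δ0: rk 6, SNF 1^5·2; δ1: rk 9, SNF 1^9
Ȟ^0 = (6 − 6) − 0 = 0, so Ȟ^0 ≅ 0
Ȟ^1 = (15 − 9) − 6 = 0 plus torsion [2], so Ȟ^1 ≅ Z/2
Ȟ^2 = (10 − 0) − 9 = 1, so Ȟ^2 ≅ Z


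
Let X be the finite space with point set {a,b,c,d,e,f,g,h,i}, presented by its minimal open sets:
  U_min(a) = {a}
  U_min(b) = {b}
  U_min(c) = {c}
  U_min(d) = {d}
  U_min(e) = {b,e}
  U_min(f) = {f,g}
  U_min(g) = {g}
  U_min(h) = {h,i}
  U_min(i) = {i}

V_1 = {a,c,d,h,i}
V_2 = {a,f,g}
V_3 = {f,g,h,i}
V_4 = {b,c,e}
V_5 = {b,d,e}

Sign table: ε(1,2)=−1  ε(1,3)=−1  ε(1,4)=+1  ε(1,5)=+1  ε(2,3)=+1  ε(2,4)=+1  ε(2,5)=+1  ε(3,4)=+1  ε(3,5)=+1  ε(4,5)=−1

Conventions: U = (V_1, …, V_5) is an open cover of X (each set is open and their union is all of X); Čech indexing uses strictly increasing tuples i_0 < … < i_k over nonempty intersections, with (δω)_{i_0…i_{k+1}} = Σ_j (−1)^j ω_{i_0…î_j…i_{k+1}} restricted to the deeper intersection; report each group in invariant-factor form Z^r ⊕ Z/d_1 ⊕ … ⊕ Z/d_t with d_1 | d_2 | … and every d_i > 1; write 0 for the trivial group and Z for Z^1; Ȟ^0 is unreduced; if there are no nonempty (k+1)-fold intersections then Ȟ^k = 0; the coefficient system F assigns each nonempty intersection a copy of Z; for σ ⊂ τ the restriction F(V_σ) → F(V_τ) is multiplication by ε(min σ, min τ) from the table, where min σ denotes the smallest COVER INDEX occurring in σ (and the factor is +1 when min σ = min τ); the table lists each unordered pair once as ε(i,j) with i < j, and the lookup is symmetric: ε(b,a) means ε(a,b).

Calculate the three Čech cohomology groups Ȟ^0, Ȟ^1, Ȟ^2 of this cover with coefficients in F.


intersection data:
  V12={a} V13={h,i} V14={c} V15={d} V23={f,g} V45={b,e}
C dims 5,6; δ0: rk 5, SNF 1^4·2
Ȟ^0 = (5 − 5) − 0 = 0, so Ȟ^0 ≅ 0
Ȟ^1 = (6 − 0) − 5 = 1 plus torsion [2], so Ȟ^1 ≅ Z ⊕ Z/2
Ȟ^2 = (0 − 0) − 0 = 0, so Ȟ^2 ≅ 0

Ȟ^0 = 0,  Ȟ^1 = Z ⊕ Z/2,  Ȟ^2 = 0


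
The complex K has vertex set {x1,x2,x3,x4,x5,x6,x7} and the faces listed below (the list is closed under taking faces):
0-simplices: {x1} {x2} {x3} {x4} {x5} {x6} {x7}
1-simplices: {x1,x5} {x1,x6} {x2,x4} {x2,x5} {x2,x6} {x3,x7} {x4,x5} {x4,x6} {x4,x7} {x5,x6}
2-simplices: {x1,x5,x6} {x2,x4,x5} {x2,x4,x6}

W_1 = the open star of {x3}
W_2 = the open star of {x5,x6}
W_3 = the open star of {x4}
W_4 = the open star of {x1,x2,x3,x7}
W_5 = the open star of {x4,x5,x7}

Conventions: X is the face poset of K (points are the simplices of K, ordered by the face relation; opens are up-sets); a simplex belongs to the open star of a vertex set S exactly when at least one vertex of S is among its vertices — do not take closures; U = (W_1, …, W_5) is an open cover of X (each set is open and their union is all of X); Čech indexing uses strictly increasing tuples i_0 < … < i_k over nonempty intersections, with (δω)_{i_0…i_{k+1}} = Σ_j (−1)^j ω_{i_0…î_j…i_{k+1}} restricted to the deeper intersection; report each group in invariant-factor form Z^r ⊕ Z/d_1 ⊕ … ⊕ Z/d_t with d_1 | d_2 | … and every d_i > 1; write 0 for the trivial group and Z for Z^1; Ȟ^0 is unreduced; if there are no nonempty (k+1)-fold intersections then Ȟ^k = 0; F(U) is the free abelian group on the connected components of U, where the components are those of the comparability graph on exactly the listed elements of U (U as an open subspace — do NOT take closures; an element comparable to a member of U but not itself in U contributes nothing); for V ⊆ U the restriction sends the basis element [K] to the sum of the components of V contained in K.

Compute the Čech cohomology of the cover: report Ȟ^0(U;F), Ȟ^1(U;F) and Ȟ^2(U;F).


nerve of the cover:
  W1={{x3},{x3,x7}} W2={{x5},{x6},{x1,x5},{x1,x6},{x2,x5},{x2,x6},{x4,x5},{x4,x6},{x5,x6},{x1,x5,x6},{x2,x4,x5},{x2,x4,x6}} W3={{x4},{x2,x4},{x4,x5},{x4,x6},{x4,x7},{x2,x4,x5},{x2,x4,x6}} W4={{x1},{x2},{x3},{x7},{x1,x5},{x1,x6},{x2,x4},{x2,x5},{x2,x6},{x3,x7},{x4,x7},{x1,x5,x6},{x2,x4,x5},{x2,x4,x6}} W5={{x4},{x5},{x7},{x1,x5},{x2,x4},{x2,x5},{x3,x7},{x4,x5},{x4,x6},{x4,x7},{x5,x6},{x1,x5,x6},{x2,x4,x5},{x2,x4,x6}}
  W14={{x3},{x3,x7}} W15={{x3,x7}} W23={{x4,x5},{x4,x6},{x2,x4,x5},{x2,x4,x6}} W24={{x1,x5},{x1,x6},{x2,x5},{x2,x6},{x1,x5,x6},{x2,x4,x5},{x2,x4,x6}} W25={{x5},{x1,x5},{x2,x5},{x4,x5},{x4,x6},{x5,x6},{x1,x5,x6},{x2,x4,x5},{x2,x4,x6}} W34={{x2,x4},{x4,x7},{x2,x4,x5},{x2,x4,x6}} W35={{x4},{x2,x4},{x4,x5},{x4,x6},{x4,x7},{x2,x4,x5},{x2,x4,x6}} W45={{x7},{x1,x5},{x2,x4},{x2,x5},{x3,x7},{x4,x7},{x1,x5,x6},{x2,x4,x5},{x2,x4,x6}}
  W145={{x3,x7}} W234={{x2,x4,x5},{x2,x4,x6}} W235={{x4,x5},{x4,x6},{x2,x4,x5},{x2,x4,x6}} W245={{x1,x5},{x2,x5},{x1,x5,x6},{x2,x4,x5},{x2,x4,x6}} W345={{x2,x4},{x4,x7},{x2,x4,x5},{x2,x4,x6}}
  W2345={{x2,x4,x5},{x2,x4,x6}}
components per intersection:
  W1: {{x3},{x3,x7}}
  W2: {{x5},{x6},{x1,x5},{x1,x6},{x2,x5},{x2,x6},{x4,x5},{x4,x6},{x5,x6},{x1,x5,x6},{x2,x4,x5},{x2,x4,x6}}
  W3: {{x4},{x2,x4},{x4,x5},{x4,x6},{x4,x7},{x2,x4,x5},{x2,x4,x6}}
  W4: {{x1},{x1,x5},{x1,x6},{x1,x5,x6}} {{x2},{x2,x4},{x2,x5},{x2,x6},{x2,x4,x5},{x2,x4,x6}} {{x3},{x7},{x3,x7},{x4,x7}}
  W5: {{x4},{x5},{x7},{x1,x5},{x2,x4},{x2,x5},{x3,x7},{x4,x5},{x4,x6},{x4,x7},{x5,x6},{x1,x5,x6},{x2,x4,x5},{x2,x4,x6}}
  W14: {{x3},{x3,x7}}
  W15: {{x3,x7}}
  W23: {{x4,x5},{x2,x4,x5}} {{x4,x6},{x2,x4,x6}}
  W24: {{x1,x5},{x1,x6},{x1,x5,x6}} {{x2,x5},{x2,x4,x5}} {{x2,x6},{x2,x4,x6}}
  W25: {{x5},{x1,x5},{x2,x5},{x4,x5},{x5,x6},{x1,x5,x6},{x2,x4,x5}} {{x4,x6},{x2,x4,x6}}
  W34: {{x2,x4},{x2,x4,x5},{x2,x4,x6}} {{x4,x7}}
  W35: {{x4},{x2,x4},{x4,x5},{x4,x6},{x4,x7},{x2,x4,x5},{x2,x4,x6}}
  W45: {{x7},{x3,x7},{x4,x7}} {{x1,x5},{x1,x5,x6}} {{x2,x4},{x2,x5},{x2,x4,x5},{x2,x4,x6}}
  W145: {{x3,x7}}
  W234: {{x2,x4,x5}} {{x2,x4,x6}}
  W235: {{x4,x5},{x2,x4,x5}} {{x4,x6},{x2,x4,x6}}
  W245: {{x1,x5},{x1,x5,x6}} {{x2,x5},{x2,x4,x5}} {{x2,x4,x6}}
  W345: {{x2,x4},{x2,x4,x5},{x2,x4,x6}} {{x4,x7}}
  W2345: {{x2,x4,x5}} {{x2,x4,x6}}
C dims 7,15,10,2; δ0: rk 6, SNF 1^6; δ1: rk 8, SNF 1^8; δ2: rk 2, SNF 1^2
Ȟ^0 = (7 − 6) − 0 = 1, so Ȟ^0 ≅ Z
Ȟ^1 = (15 − 8) − 6 = 1, so Ȟ^1 ≅ Z
Ȟ^2 = (10 − 2) − 8 = 0, so Ȟ^2 ≅ 0

Ȟ^0(U;F) ≅ Z; Ȟ^1(U;F) ≅ Z; Ȟ^2(U;F) ≅ 0


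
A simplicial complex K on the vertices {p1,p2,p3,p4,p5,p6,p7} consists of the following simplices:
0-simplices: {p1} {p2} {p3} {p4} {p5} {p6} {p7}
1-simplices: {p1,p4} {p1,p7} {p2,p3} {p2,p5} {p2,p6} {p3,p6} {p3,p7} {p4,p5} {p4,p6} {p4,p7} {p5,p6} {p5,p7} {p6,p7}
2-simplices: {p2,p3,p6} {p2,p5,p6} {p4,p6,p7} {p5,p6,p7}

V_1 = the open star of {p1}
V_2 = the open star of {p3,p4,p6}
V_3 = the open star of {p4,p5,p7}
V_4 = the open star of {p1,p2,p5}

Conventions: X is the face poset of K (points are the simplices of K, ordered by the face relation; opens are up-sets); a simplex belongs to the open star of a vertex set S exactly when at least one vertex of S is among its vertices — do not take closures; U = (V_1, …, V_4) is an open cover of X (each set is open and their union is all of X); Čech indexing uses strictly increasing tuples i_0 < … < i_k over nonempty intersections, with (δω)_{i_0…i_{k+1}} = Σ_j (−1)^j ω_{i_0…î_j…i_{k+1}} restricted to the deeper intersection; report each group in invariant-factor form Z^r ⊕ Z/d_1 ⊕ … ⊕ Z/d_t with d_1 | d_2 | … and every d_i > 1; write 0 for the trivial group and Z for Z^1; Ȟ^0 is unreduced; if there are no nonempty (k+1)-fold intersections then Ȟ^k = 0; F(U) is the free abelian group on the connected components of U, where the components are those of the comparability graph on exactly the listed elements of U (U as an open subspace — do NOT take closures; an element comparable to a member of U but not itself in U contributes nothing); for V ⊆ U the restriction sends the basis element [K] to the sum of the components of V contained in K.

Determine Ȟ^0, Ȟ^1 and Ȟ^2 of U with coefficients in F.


nerve simplices:
  V1={{p1},{p1,p4},{p1,p7}} V2={{p3},{p4},{p6},{p1,p4},{p2,p3},{p2,p6},{p3,p6},{p3,p7},{p4,p5},{p4,p6},{p4,p7},{p5,p6},{p6,p7},{p2,p3,p6},{p2,p5,p6},{p4,p6,p7},{p5,p6,p7}} V3={{p4},{p5},{p7},{p1,p4},{p1,p7},{p2,p5},{p3,p7},{p4,p5},{p4,p6},{p4,p7},{p5,p6},{p5,p7},{p6,p7},{p2,p5,p6},{p4,p6,p7},{p5,p6,p7}} V4={{p1},{p2},{p5},{p1,p4},{p1,p7},{p2,p3},{p2,p5},{p2,p6},{p4,p5},{p5,p6},{p5,p7},{p2,p3,p6},{p2,p5,p6},{p5,p6,p7}}
  V12={{p1,p4}} V13={{p1,p4},{p1,p7}} V14={{p1},{p1,p4},{p1,p7}} V23={{p4},{p1,p4},{p3,p7},{p4,p5},{p4,p6},{p4,p7},{p5,p6},{p6,p7},{p2,p5,p6},{p4,p6,p7},{p5,p6,p7}} V24={{p1,p4},{p2,p3},{p2,p6},{p4,p5},{p5,p6},{p2,p3,p6},{p2,p5,p6},{p5,p6,p7}} V34={{p5},{p1,p4},{p1,p7},{p2,p5},{p4,p5},{p5,p6},{p5,p7},{p2,p5,p6},{p5,p6,p7}}
  V123={{p1,p4}} V124={{p1,p4}} V134={{p1,p4},{p1,p7}} V234={{p1,p4},{p4,p5},{p5,p6},{p2,p5,p6},{p5,p6,p7}}
  V1234={{p1,p4}}
components per intersection:
  V1: {{p1},{p1,p4},{p1,p7}}
  V2: {{p3},{p4},{p6},{p1,p4},{p2,p3},{p2,p6},{p3,p6},{p3,p7},{p4,p5},{p4,p6},{p4,p7},{p5,p6},{p6,p7},{p2,p3,p6},{p2,p5,p6},{p4,p6,p7},{p5,p6,p7}}
  V3: {{p4},{p5},{p7},{p1,p4},{p1,p7},{p2,p5},{p3,p7},{p4,p5},{p4,p6},{p4,p7},{p5,p6},{p5,p7},{p6,p7},{p2,p5,p6},{p4,p6,p7},{p5,p6,p7}}
  V4: {{p1},{p1,p4},{p1,p7}} {{p2},{p5},{p2,p3},{p2,p5},{p2,p6},{p4,p5},{p5,p6},{p5,p7},{p2,p3,p6},{p2,p5,p6},{p5,p6,p7}}
  V12: {{p1,p4}}
  V13: {{p1,p4}} {{p1,p7}}
  V14: {{p1},{p1,p4},{p1,p7}}
  V23: {{p4},{p1,p4},{p4,p5},{p4,p6},{p4,p7},{p5,p6},{p6,p7},{p2,p5,p6},{p4,p6,p7},{p5,p6,p7}} {{p3,p7}}
  V24: {{p1,p4}} {{p2,p3},{p2,p6},{p5,p6},{p2,p3,p6},{p2,p5,p6},{p5,p6,p7}} {{p4,p5}}
  V34: {{p5},{p2,p5},{p4,p5},{p5,p6},{p5,p7},{p2,p5,p6},{p5,p6,p7}} {{p1,p4}} {{p1,p7}}
  V123: {{p1,p4}}
  V124: {{p1,p4}}
  V134: {{p1,p4}} {{p1,p7}}
  V234: {{p1,p4}} {{p4,p5}} {{p5,p6},{p2,p5,p6},{p5,p6,p7}}
  V1234: {{p1,p4}}
C dims 5,12,7,1; δ0: rk 4, SNF 1^4; δ1: rk 6, SNF 1^6; δ2: rk 1, SNF 1^1
degree 0: 5−4−0 = 1 → Ȟ^0 ≅ Z
degree 1: 12−6−4 = 2 → Ȟ^1 ≅ Z^2
degree 2: 7−1−6 = 0 → Ȟ^2 ≅ 0

Ȟ^0(U;F) ≅ Z,  Ȟ^1(U;F) ≅ Z^2,  Ȟ^2(U;F) ≅ 0
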